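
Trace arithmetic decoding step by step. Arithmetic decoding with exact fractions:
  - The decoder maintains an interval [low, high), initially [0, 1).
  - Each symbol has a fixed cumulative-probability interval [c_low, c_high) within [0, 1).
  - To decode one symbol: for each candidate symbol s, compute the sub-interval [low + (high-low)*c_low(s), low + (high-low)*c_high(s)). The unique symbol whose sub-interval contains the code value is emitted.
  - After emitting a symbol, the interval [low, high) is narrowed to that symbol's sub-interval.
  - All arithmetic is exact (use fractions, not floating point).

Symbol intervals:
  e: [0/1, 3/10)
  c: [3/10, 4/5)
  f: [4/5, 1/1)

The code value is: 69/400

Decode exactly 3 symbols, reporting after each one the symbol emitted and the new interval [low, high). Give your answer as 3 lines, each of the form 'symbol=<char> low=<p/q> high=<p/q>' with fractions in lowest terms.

Answer: symbol=e low=0/1 high=3/10
symbol=c low=9/100 high=6/25
symbol=c low=27/200 high=21/100

Derivation:
Step 1: interval [0/1, 1/1), width = 1/1 - 0/1 = 1/1
  'e': [0/1 + 1/1*0/1, 0/1 + 1/1*3/10) = [0/1, 3/10) <- contains code 69/400
  'c': [0/1 + 1/1*3/10, 0/1 + 1/1*4/5) = [3/10, 4/5)
  'f': [0/1 + 1/1*4/5, 0/1 + 1/1*1/1) = [4/5, 1/1)
  emit 'e', narrow to [0/1, 3/10)
Step 2: interval [0/1, 3/10), width = 3/10 - 0/1 = 3/10
  'e': [0/1 + 3/10*0/1, 0/1 + 3/10*3/10) = [0/1, 9/100)
  'c': [0/1 + 3/10*3/10, 0/1 + 3/10*4/5) = [9/100, 6/25) <- contains code 69/400
  'f': [0/1 + 3/10*4/5, 0/1 + 3/10*1/1) = [6/25, 3/10)
  emit 'c', narrow to [9/100, 6/25)
Step 3: interval [9/100, 6/25), width = 6/25 - 9/100 = 3/20
  'e': [9/100 + 3/20*0/1, 9/100 + 3/20*3/10) = [9/100, 27/200)
  'c': [9/100 + 3/20*3/10, 9/100 + 3/20*4/5) = [27/200, 21/100) <- contains code 69/400
  'f': [9/100 + 3/20*4/5, 9/100 + 3/20*1/1) = [21/100, 6/25)
  emit 'c', narrow to [27/200, 21/100)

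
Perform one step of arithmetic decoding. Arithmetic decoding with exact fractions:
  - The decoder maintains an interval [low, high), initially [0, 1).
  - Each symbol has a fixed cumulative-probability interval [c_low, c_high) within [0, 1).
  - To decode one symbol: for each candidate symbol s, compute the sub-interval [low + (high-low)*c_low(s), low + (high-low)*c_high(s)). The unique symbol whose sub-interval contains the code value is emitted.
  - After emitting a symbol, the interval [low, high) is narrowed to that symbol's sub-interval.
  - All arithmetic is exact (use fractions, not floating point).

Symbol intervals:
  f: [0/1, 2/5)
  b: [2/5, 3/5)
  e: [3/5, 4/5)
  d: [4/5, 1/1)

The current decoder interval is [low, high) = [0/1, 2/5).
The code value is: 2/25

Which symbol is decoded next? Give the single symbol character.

Interval width = high − low = 2/5 − 0/1 = 2/5
Scaled code = (code − low) / width = (2/25 − 0/1) / 2/5 = 1/5
  f: [0/1, 2/5) ← scaled code falls here ✓
  b: [2/5, 3/5) 
  e: [3/5, 4/5) 
  d: [4/5, 1/1) 

Answer: f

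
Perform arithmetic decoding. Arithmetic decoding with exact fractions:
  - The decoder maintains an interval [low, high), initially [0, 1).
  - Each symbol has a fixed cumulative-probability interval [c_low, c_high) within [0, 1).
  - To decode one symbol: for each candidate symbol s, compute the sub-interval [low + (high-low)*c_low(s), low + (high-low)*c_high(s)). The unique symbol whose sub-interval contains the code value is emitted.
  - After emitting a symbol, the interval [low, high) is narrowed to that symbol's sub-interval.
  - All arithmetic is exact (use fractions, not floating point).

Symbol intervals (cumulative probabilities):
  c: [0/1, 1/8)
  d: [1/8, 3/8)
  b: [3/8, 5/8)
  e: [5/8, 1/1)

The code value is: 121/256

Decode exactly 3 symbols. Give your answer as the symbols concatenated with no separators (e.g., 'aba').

Answer: bbc

Derivation:
Step 1: interval [0/1, 1/1), width = 1/1 - 0/1 = 1/1
  'c': [0/1 + 1/1*0/1, 0/1 + 1/1*1/8) = [0/1, 1/8)
  'd': [0/1 + 1/1*1/8, 0/1 + 1/1*3/8) = [1/8, 3/8)
  'b': [0/1 + 1/1*3/8, 0/1 + 1/1*5/8) = [3/8, 5/8) <- contains code 121/256
  'e': [0/1 + 1/1*5/8, 0/1 + 1/1*1/1) = [5/8, 1/1)
  emit 'b', narrow to [3/8, 5/8)
Step 2: interval [3/8, 5/8), width = 5/8 - 3/8 = 1/4
  'c': [3/8 + 1/4*0/1, 3/8 + 1/4*1/8) = [3/8, 13/32)
  'd': [3/8 + 1/4*1/8, 3/8 + 1/4*3/8) = [13/32, 15/32)
  'b': [3/8 + 1/4*3/8, 3/8 + 1/4*5/8) = [15/32, 17/32) <- contains code 121/256
  'e': [3/8 + 1/4*5/8, 3/8 + 1/4*1/1) = [17/32, 5/8)
  emit 'b', narrow to [15/32, 17/32)
Step 3: interval [15/32, 17/32), width = 17/32 - 15/32 = 1/16
  'c': [15/32 + 1/16*0/1, 15/32 + 1/16*1/8) = [15/32, 61/128) <- contains code 121/256
  'd': [15/32 + 1/16*1/8, 15/32 + 1/16*3/8) = [61/128, 63/128)
  'b': [15/32 + 1/16*3/8, 15/32 + 1/16*5/8) = [63/128, 65/128)
  'e': [15/32 + 1/16*5/8, 15/32 + 1/16*1/1) = [65/128, 17/32)
  emit 'c', narrow to [15/32, 61/128)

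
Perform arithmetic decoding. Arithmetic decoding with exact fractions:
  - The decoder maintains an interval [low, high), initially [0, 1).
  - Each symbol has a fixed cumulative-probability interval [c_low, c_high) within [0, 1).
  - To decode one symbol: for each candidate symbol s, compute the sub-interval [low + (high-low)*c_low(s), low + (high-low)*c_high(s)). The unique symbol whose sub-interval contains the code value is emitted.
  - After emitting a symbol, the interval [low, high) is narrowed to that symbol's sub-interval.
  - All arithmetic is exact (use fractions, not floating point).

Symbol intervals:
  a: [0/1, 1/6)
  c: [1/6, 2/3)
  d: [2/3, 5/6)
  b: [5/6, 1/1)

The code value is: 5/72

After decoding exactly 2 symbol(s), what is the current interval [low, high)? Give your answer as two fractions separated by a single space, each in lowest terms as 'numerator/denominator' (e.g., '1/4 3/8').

Answer: 1/36 1/9

Derivation:
Step 1: interval [0/1, 1/1), width = 1/1 - 0/1 = 1/1
  'a': [0/1 + 1/1*0/1, 0/1 + 1/1*1/6) = [0/1, 1/6) <- contains code 5/72
  'c': [0/1 + 1/1*1/6, 0/1 + 1/1*2/3) = [1/6, 2/3)
  'd': [0/1 + 1/1*2/3, 0/1 + 1/1*5/6) = [2/3, 5/6)
  'b': [0/1 + 1/1*5/6, 0/1 + 1/1*1/1) = [5/6, 1/1)
  emit 'a', narrow to [0/1, 1/6)
Step 2: interval [0/1, 1/6), width = 1/6 - 0/1 = 1/6
  'a': [0/1 + 1/6*0/1, 0/1 + 1/6*1/6) = [0/1, 1/36)
  'c': [0/1 + 1/6*1/6, 0/1 + 1/6*2/3) = [1/36, 1/9) <- contains code 5/72
  'd': [0/1 + 1/6*2/3, 0/1 + 1/6*5/6) = [1/9, 5/36)
  'b': [0/1 + 1/6*5/6, 0/1 + 1/6*1/1) = [5/36, 1/6)
  emit 'c', narrow to [1/36, 1/9)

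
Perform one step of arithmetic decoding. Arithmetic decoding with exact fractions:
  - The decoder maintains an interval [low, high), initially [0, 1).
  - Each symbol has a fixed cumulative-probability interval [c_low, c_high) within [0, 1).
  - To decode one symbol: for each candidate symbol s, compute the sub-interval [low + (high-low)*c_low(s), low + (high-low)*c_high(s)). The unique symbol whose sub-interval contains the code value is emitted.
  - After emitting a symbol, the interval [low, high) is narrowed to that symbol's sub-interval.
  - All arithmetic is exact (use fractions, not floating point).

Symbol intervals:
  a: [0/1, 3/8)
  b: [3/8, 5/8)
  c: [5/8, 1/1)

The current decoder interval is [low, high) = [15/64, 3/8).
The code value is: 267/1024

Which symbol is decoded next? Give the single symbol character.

Interval width = high − low = 3/8 − 15/64 = 9/64
Scaled code = (code − low) / width = (267/1024 − 15/64) / 9/64 = 3/16
  a: [0/1, 3/8) ← scaled code falls here ✓
  b: [3/8, 5/8) 
  c: [5/8, 1/1) 

Answer: a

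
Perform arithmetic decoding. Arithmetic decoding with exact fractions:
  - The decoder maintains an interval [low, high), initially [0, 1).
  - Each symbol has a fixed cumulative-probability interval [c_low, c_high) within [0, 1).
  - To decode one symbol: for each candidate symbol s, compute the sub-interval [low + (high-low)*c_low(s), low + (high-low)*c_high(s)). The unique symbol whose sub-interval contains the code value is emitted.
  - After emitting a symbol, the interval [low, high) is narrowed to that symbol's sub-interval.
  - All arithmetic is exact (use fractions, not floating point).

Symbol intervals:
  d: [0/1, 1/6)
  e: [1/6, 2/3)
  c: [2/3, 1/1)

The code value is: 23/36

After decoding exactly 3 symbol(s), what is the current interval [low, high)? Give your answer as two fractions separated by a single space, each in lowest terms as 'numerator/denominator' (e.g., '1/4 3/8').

Answer: 11/18 2/3

Derivation:
Step 1: interval [0/1, 1/1), width = 1/1 - 0/1 = 1/1
  'd': [0/1 + 1/1*0/1, 0/1 + 1/1*1/6) = [0/1, 1/6)
  'e': [0/1 + 1/1*1/6, 0/1 + 1/1*2/3) = [1/6, 2/3) <- contains code 23/36
  'c': [0/1 + 1/1*2/3, 0/1 + 1/1*1/1) = [2/3, 1/1)
  emit 'e', narrow to [1/6, 2/3)
Step 2: interval [1/6, 2/3), width = 2/3 - 1/6 = 1/2
  'd': [1/6 + 1/2*0/1, 1/6 + 1/2*1/6) = [1/6, 1/4)
  'e': [1/6 + 1/2*1/6, 1/6 + 1/2*2/3) = [1/4, 1/2)
  'c': [1/6 + 1/2*2/3, 1/6 + 1/2*1/1) = [1/2, 2/3) <- contains code 23/36
  emit 'c', narrow to [1/2, 2/3)
Step 3: interval [1/2, 2/3), width = 2/3 - 1/2 = 1/6
  'd': [1/2 + 1/6*0/1, 1/2 + 1/6*1/6) = [1/2, 19/36)
  'e': [1/2 + 1/6*1/6, 1/2 + 1/6*2/3) = [19/36, 11/18)
  'c': [1/2 + 1/6*2/3, 1/2 + 1/6*1/1) = [11/18, 2/3) <- contains code 23/36
  emit 'c', narrow to [11/18, 2/3)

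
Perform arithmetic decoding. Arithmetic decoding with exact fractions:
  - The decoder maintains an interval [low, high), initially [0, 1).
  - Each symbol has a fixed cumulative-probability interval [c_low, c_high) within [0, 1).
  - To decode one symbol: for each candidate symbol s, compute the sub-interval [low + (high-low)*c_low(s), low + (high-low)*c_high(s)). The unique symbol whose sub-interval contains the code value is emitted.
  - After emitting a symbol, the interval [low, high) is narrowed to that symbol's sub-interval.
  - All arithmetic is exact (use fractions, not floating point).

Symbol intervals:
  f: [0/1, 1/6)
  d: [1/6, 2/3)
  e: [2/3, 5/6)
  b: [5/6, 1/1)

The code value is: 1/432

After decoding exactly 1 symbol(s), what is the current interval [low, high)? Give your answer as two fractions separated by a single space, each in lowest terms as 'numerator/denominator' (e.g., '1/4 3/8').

Answer: 0/1 1/6

Derivation:
Step 1: interval [0/1, 1/1), width = 1/1 - 0/1 = 1/1
  'f': [0/1 + 1/1*0/1, 0/1 + 1/1*1/6) = [0/1, 1/6) <- contains code 1/432
  'd': [0/1 + 1/1*1/6, 0/1 + 1/1*2/3) = [1/6, 2/3)
  'e': [0/1 + 1/1*2/3, 0/1 + 1/1*5/6) = [2/3, 5/6)
  'b': [0/1 + 1/1*5/6, 0/1 + 1/1*1/1) = [5/6, 1/1)
  emit 'f', narrow to [0/1, 1/6)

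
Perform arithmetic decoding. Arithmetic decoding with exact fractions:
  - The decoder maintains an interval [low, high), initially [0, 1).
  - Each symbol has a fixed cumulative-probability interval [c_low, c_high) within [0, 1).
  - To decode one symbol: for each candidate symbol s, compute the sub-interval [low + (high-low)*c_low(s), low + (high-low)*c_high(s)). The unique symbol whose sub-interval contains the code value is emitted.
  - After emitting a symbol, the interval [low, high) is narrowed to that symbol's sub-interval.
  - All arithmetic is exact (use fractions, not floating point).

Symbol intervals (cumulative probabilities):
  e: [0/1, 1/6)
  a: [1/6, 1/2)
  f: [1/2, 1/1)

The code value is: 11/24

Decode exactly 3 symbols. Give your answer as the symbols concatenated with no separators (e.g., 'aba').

Answer: aff

Derivation:
Step 1: interval [0/1, 1/1), width = 1/1 - 0/1 = 1/1
  'e': [0/1 + 1/1*0/1, 0/1 + 1/1*1/6) = [0/1, 1/6)
  'a': [0/1 + 1/1*1/6, 0/1 + 1/1*1/2) = [1/6, 1/2) <- contains code 11/24
  'f': [0/1 + 1/1*1/2, 0/1 + 1/1*1/1) = [1/2, 1/1)
  emit 'a', narrow to [1/6, 1/2)
Step 2: interval [1/6, 1/2), width = 1/2 - 1/6 = 1/3
  'e': [1/6 + 1/3*0/1, 1/6 + 1/3*1/6) = [1/6, 2/9)
  'a': [1/6 + 1/3*1/6, 1/6 + 1/3*1/2) = [2/9, 1/3)
  'f': [1/6 + 1/3*1/2, 1/6 + 1/3*1/1) = [1/3, 1/2) <- contains code 11/24
  emit 'f', narrow to [1/3, 1/2)
Step 3: interval [1/3, 1/2), width = 1/2 - 1/3 = 1/6
  'e': [1/3 + 1/6*0/1, 1/3 + 1/6*1/6) = [1/3, 13/36)
  'a': [1/3 + 1/6*1/6, 1/3 + 1/6*1/2) = [13/36, 5/12)
  'f': [1/3 + 1/6*1/2, 1/3 + 1/6*1/1) = [5/12, 1/2) <- contains code 11/24
  emit 'f', narrow to [5/12, 1/2)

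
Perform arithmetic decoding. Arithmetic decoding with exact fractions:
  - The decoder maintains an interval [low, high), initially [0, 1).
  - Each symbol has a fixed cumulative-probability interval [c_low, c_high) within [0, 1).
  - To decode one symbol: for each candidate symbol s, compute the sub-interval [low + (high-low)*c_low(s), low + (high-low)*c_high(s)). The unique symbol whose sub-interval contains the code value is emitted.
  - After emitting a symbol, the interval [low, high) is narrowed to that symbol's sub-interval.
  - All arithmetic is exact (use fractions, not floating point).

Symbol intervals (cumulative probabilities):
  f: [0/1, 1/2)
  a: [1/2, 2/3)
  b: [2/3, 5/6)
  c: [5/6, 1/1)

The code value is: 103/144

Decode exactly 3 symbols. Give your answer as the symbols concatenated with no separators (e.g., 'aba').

Answer: bfa

Derivation:
Step 1: interval [0/1, 1/1), width = 1/1 - 0/1 = 1/1
  'f': [0/1 + 1/1*0/1, 0/1 + 1/1*1/2) = [0/1, 1/2)
  'a': [0/1 + 1/1*1/2, 0/1 + 1/1*2/3) = [1/2, 2/3)
  'b': [0/1 + 1/1*2/3, 0/1 + 1/1*5/6) = [2/3, 5/6) <- contains code 103/144
  'c': [0/1 + 1/1*5/6, 0/1 + 1/1*1/1) = [5/6, 1/1)
  emit 'b', narrow to [2/3, 5/6)
Step 2: interval [2/3, 5/6), width = 5/6 - 2/3 = 1/6
  'f': [2/3 + 1/6*0/1, 2/3 + 1/6*1/2) = [2/3, 3/4) <- contains code 103/144
  'a': [2/3 + 1/6*1/2, 2/3 + 1/6*2/3) = [3/4, 7/9)
  'b': [2/3 + 1/6*2/3, 2/3 + 1/6*5/6) = [7/9, 29/36)
  'c': [2/3 + 1/6*5/6, 2/3 + 1/6*1/1) = [29/36, 5/6)
  emit 'f', narrow to [2/3, 3/4)
Step 3: interval [2/3, 3/4), width = 3/4 - 2/3 = 1/12
  'f': [2/3 + 1/12*0/1, 2/3 + 1/12*1/2) = [2/3, 17/24)
  'a': [2/3 + 1/12*1/2, 2/3 + 1/12*2/3) = [17/24, 13/18) <- contains code 103/144
  'b': [2/3 + 1/12*2/3, 2/3 + 1/12*5/6) = [13/18, 53/72)
  'c': [2/3 + 1/12*5/6, 2/3 + 1/12*1/1) = [53/72, 3/4)
  emit 'a', narrow to [17/24, 13/18)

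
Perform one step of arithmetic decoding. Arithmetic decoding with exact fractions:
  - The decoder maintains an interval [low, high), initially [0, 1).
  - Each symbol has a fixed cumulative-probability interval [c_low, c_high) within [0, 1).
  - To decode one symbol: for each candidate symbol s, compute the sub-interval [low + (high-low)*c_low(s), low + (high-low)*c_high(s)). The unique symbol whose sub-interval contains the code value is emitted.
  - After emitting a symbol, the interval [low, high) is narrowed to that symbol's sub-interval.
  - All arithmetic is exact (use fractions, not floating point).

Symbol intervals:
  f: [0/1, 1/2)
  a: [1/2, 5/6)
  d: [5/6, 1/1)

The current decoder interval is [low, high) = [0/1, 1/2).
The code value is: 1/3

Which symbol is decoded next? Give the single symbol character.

Interval width = high − low = 1/2 − 0/1 = 1/2
Scaled code = (code − low) / width = (1/3 − 0/1) / 1/2 = 2/3
  f: [0/1, 1/2) 
  a: [1/2, 5/6) ← scaled code falls here ✓
  d: [5/6, 1/1) 

Answer: a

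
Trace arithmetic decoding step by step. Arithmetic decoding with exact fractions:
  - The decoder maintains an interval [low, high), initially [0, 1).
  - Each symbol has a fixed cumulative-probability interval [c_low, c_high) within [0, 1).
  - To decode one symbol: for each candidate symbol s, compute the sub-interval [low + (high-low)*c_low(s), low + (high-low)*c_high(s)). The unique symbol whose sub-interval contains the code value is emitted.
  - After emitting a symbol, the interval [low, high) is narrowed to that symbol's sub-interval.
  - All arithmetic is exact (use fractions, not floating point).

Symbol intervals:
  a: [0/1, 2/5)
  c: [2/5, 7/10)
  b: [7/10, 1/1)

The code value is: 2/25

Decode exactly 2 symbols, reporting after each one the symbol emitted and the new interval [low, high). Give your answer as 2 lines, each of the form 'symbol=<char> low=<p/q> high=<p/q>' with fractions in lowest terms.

Answer: symbol=a low=0/1 high=2/5
symbol=a low=0/1 high=4/25

Derivation:
Step 1: interval [0/1, 1/1), width = 1/1 - 0/1 = 1/1
  'a': [0/1 + 1/1*0/1, 0/1 + 1/1*2/5) = [0/1, 2/5) <- contains code 2/25
  'c': [0/1 + 1/1*2/5, 0/1 + 1/1*7/10) = [2/5, 7/10)
  'b': [0/1 + 1/1*7/10, 0/1 + 1/1*1/1) = [7/10, 1/1)
  emit 'a', narrow to [0/1, 2/5)
Step 2: interval [0/1, 2/5), width = 2/5 - 0/1 = 2/5
  'a': [0/1 + 2/5*0/1, 0/1 + 2/5*2/5) = [0/1, 4/25) <- contains code 2/25
  'c': [0/1 + 2/5*2/5, 0/1 + 2/5*7/10) = [4/25, 7/25)
  'b': [0/1 + 2/5*7/10, 0/1 + 2/5*1/1) = [7/25, 2/5)
  emit 'a', narrow to [0/1, 4/25)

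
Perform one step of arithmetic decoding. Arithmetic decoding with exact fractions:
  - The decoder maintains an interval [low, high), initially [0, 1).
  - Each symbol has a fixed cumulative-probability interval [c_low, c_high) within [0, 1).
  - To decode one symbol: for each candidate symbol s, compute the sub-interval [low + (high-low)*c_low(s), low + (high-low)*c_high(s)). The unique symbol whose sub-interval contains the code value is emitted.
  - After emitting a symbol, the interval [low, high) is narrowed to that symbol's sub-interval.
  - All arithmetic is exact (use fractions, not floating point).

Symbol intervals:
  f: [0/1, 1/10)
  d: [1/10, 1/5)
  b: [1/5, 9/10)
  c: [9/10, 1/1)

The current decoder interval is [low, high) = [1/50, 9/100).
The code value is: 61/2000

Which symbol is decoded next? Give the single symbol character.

Answer: d

Derivation:
Interval width = high − low = 9/100 − 1/50 = 7/100
Scaled code = (code − low) / width = (61/2000 − 1/50) / 7/100 = 3/20
  f: [0/1, 1/10) 
  d: [1/10, 1/5) ← scaled code falls here ✓
  b: [1/5, 9/10) 
  c: [9/10, 1/1) 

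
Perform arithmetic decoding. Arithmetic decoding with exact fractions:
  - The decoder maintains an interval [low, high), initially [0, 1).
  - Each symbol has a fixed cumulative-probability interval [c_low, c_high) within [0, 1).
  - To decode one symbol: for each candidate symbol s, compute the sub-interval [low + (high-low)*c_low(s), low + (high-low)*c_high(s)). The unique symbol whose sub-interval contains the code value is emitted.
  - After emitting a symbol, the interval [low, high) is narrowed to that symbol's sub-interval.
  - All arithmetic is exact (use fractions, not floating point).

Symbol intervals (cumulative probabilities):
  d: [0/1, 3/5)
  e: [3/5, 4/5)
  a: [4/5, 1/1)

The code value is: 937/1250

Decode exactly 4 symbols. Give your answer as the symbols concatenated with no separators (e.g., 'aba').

Answer: eeee

Derivation:
Step 1: interval [0/1, 1/1), width = 1/1 - 0/1 = 1/1
  'd': [0/1 + 1/1*0/1, 0/1 + 1/1*3/5) = [0/1, 3/5)
  'e': [0/1 + 1/1*3/5, 0/1 + 1/1*4/5) = [3/5, 4/5) <- contains code 937/1250
  'a': [0/1 + 1/1*4/5, 0/1 + 1/1*1/1) = [4/5, 1/1)
  emit 'e', narrow to [3/5, 4/5)
Step 2: interval [3/5, 4/5), width = 4/5 - 3/5 = 1/5
  'd': [3/5 + 1/5*0/1, 3/5 + 1/5*3/5) = [3/5, 18/25)
  'e': [3/5 + 1/5*3/5, 3/5 + 1/5*4/5) = [18/25, 19/25) <- contains code 937/1250
  'a': [3/5 + 1/5*4/5, 3/5 + 1/5*1/1) = [19/25, 4/5)
  emit 'e', narrow to [18/25, 19/25)
Step 3: interval [18/25, 19/25), width = 19/25 - 18/25 = 1/25
  'd': [18/25 + 1/25*0/1, 18/25 + 1/25*3/5) = [18/25, 93/125)
  'e': [18/25 + 1/25*3/5, 18/25 + 1/25*4/5) = [93/125, 94/125) <- contains code 937/1250
  'a': [18/25 + 1/25*4/5, 18/25 + 1/25*1/1) = [94/125, 19/25)
  emit 'e', narrow to [93/125, 94/125)
Step 4: interval [93/125, 94/125), width = 94/125 - 93/125 = 1/125
  'd': [93/125 + 1/125*0/1, 93/125 + 1/125*3/5) = [93/125, 468/625)
  'e': [93/125 + 1/125*3/5, 93/125 + 1/125*4/5) = [468/625, 469/625) <- contains code 937/1250
  'a': [93/125 + 1/125*4/5, 93/125 + 1/125*1/1) = [469/625, 94/125)
  emit 'e', narrow to [468/625, 469/625)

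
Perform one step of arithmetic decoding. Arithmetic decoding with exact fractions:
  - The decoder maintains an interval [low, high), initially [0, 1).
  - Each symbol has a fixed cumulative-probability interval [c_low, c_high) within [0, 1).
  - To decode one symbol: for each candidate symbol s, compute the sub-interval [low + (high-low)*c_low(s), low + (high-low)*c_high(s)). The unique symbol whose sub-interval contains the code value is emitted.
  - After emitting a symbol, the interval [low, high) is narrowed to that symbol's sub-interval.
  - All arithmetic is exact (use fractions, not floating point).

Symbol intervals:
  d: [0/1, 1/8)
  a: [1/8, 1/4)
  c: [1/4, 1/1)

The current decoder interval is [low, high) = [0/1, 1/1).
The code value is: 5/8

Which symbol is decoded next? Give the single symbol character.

Answer: c

Derivation:
Interval width = high − low = 1/1 − 0/1 = 1/1
Scaled code = (code − low) / width = (5/8 − 0/1) / 1/1 = 5/8
  d: [0/1, 1/8) 
  a: [1/8, 1/4) 
  c: [1/4, 1/1) ← scaled code falls here ✓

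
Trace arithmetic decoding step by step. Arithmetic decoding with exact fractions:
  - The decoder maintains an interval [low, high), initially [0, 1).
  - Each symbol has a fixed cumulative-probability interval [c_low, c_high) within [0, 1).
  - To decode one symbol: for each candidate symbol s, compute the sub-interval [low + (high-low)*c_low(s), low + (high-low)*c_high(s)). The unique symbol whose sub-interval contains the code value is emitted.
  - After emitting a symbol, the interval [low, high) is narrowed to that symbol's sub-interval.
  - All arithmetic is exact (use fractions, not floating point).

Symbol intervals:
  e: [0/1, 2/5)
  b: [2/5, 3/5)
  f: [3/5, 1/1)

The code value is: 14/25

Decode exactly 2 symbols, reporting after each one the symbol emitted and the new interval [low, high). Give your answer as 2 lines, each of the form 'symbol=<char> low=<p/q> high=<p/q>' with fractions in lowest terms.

Answer: symbol=b low=2/5 high=3/5
symbol=f low=13/25 high=3/5

Derivation:
Step 1: interval [0/1, 1/1), width = 1/1 - 0/1 = 1/1
  'e': [0/1 + 1/1*0/1, 0/1 + 1/1*2/5) = [0/1, 2/5)
  'b': [0/1 + 1/1*2/5, 0/1 + 1/1*3/5) = [2/5, 3/5) <- contains code 14/25
  'f': [0/1 + 1/1*3/5, 0/1 + 1/1*1/1) = [3/5, 1/1)
  emit 'b', narrow to [2/5, 3/5)
Step 2: interval [2/5, 3/5), width = 3/5 - 2/5 = 1/5
  'e': [2/5 + 1/5*0/1, 2/5 + 1/5*2/5) = [2/5, 12/25)
  'b': [2/5 + 1/5*2/5, 2/5 + 1/5*3/5) = [12/25, 13/25)
  'f': [2/5 + 1/5*3/5, 2/5 + 1/5*1/1) = [13/25, 3/5) <- contains code 14/25
  emit 'f', narrow to [13/25, 3/5)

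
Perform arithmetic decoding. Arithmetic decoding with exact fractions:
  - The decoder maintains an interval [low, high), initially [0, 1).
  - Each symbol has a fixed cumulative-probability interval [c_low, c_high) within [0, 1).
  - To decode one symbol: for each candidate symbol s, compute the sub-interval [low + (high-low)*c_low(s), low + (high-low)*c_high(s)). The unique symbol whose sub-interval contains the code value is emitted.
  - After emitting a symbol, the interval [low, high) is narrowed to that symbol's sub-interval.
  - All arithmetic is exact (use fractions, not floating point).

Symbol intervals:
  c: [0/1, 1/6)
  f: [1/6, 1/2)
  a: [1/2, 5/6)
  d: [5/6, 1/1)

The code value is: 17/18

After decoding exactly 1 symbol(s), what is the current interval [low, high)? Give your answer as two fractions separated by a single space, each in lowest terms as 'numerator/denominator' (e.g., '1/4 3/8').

Step 1: interval [0/1, 1/1), width = 1/1 - 0/1 = 1/1
  'c': [0/1 + 1/1*0/1, 0/1 + 1/1*1/6) = [0/1, 1/6)
  'f': [0/1 + 1/1*1/6, 0/1 + 1/1*1/2) = [1/6, 1/2)
  'a': [0/1 + 1/1*1/2, 0/1 + 1/1*5/6) = [1/2, 5/6)
  'd': [0/1 + 1/1*5/6, 0/1 + 1/1*1/1) = [5/6, 1/1) <- contains code 17/18
  emit 'd', narrow to [5/6, 1/1)

Answer: 5/6 1/1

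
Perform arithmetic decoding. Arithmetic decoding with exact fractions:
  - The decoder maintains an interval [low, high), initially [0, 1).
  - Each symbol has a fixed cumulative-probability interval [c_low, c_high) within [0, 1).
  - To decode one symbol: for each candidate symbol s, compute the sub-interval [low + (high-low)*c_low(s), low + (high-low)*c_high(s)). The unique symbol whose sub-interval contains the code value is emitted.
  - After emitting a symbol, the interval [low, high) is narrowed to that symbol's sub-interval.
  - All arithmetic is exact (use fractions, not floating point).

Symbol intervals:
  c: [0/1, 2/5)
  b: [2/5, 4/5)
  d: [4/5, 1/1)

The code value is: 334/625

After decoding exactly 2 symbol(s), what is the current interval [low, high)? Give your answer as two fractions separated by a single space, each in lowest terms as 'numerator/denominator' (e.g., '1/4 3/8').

Answer: 2/5 14/25

Derivation:
Step 1: interval [0/1, 1/1), width = 1/1 - 0/1 = 1/1
  'c': [0/1 + 1/1*0/1, 0/1 + 1/1*2/5) = [0/1, 2/5)
  'b': [0/1 + 1/1*2/5, 0/1 + 1/1*4/5) = [2/5, 4/5) <- contains code 334/625
  'd': [0/1 + 1/1*4/5, 0/1 + 1/1*1/1) = [4/5, 1/1)
  emit 'b', narrow to [2/5, 4/5)
Step 2: interval [2/5, 4/5), width = 4/5 - 2/5 = 2/5
  'c': [2/5 + 2/5*0/1, 2/5 + 2/5*2/5) = [2/5, 14/25) <- contains code 334/625
  'b': [2/5 + 2/5*2/5, 2/5 + 2/5*4/5) = [14/25, 18/25)
  'd': [2/5 + 2/5*4/5, 2/5 + 2/5*1/1) = [18/25, 4/5)
  emit 'c', narrow to [2/5, 14/25)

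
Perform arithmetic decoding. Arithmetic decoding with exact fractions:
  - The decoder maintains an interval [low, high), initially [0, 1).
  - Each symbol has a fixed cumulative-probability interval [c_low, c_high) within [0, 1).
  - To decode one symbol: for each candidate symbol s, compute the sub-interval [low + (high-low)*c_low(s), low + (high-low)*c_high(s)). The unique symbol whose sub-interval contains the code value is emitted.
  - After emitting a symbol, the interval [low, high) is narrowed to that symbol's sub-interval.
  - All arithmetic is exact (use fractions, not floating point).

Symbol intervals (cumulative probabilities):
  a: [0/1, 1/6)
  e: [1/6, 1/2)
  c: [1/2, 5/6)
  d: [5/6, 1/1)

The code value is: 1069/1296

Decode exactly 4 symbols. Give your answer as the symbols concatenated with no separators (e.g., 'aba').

Answer: cdda

Derivation:
Step 1: interval [0/1, 1/1), width = 1/1 - 0/1 = 1/1
  'a': [0/1 + 1/1*0/1, 0/1 + 1/1*1/6) = [0/1, 1/6)
  'e': [0/1 + 1/1*1/6, 0/1 + 1/1*1/2) = [1/6, 1/2)
  'c': [0/1 + 1/1*1/2, 0/1 + 1/1*5/6) = [1/2, 5/6) <- contains code 1069/1296
  'd': [0/1 + 1/1*5/6, 0/1 + 1/1*1/1) = [5/6, 1/1)
  emit 'c', narrow to [1/2, 5/6)
Step 2: interval [1/2, 5/6), width = 5/6 - 1/2 = 1/3
  'a': [1/2 + 1/3*0/1, 1/2 + 1/3*1/6) = [1/2, 5/9)
  'e': [1/2 + 1/3*1/6, 1/2 + 1/3*1/2) = [5/9, 2/3)
  'c': [1/2 + 1/3*1/2, 1/2 + 1/3*5/6) = [2/3, 7/9)
  'd': [1/2 + 1/3*5/6, 1/2 + 1/3*1/1) = [7/9, 5/6) <- contains code 1069/1296
  emit 'd', narrow to [7/9, 5/6)
Step 3: interval [7/9, 5/6), width = 5/6 - 7/9 = 1/18
  'a': [7/9 + 1/18*0/1, 7/9 + 1/18*1/6) = [7/9, 85/108)
  'e': [7/9 + 1/18*1/6, 7/9 + 1/18*1/2) = [85/108, 29/36)
  'c': [7/9 + 1/18*1/2, 7/9 + 1/18*5/6) = [29/36, 89/108)
  'd': [7/9 + 1/18*5/6, 7/9 + 1/18*1/1) = [89/108, 5/6) <- contains code 1069/1296
  emit 'd', narrow to [89/108, 5/6)
Step 4: interval [89/108, 5/6), width = 5/6 - 89/108 = 1/108
  'a': [89/108 + 1/108*0/1, 89/108 + 1/108*1/6) = [89/108, 535/648) <- contains code 1069/1296
  'e': [89/108 + 1/108*1/6, 89/108 + 1/108*1/2) = [535/648, 179/216)
  'c': [89/108 + 1/108*1/2, 89/108 + 1/108*5/6) = [179/216, 539/648)
  'd': [89/108 + 1/108*5/6, 89/108 + 1/108*1/1) = [539/648, 5/6)
  emit 'a', narrow to [89/108, 535/648)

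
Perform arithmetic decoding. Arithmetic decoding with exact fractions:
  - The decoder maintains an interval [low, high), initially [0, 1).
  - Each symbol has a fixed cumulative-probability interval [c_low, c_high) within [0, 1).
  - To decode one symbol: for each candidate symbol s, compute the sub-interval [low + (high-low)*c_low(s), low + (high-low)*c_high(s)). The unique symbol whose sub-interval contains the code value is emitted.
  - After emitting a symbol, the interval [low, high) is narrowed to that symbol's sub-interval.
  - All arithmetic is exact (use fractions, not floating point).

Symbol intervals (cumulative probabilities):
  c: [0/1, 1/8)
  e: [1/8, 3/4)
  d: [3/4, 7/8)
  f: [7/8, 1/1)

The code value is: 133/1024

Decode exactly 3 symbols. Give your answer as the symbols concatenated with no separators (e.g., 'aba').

Answer: ecc

Derivation:
Step 1: interval [0/1, 1/1), width = 1/1 - 0/1 = 1/1
  'c': [0/1 + 1/1*0/1, 0/1 + 1/1*1/8) = [0/1, 1/8)
  'e': [0/1 + 1/1*1/8, 0/1 + 1/1*3/4) = [1/8, 3/4) <- contains code 133/1024
  'd': [0/1 + 1/1*3/4, 0/1 + 1/1*7/8) = [3/4, 7/8)
  'f': [0/1 + 1/1*7/8, 0/1 + 1/1*1/1) = [7/8, 1/1)
  emit 'e', narrow to [1/8, 3/4)
Step 2: interval [1/8, 3/4), width = 3/4 - 1/8 = 5/8
  'c': [1/8 + 5/8*0/1, 1/8 + 5/8*1/8) = [1/8, 13/64) <- contains code 133/1024
  'e': [1/8 + 5/8*1/8, 1/8 + 5/8*3/4) = [13/64, 19/32)
  'd': [1/8 + 5/8*3/4, 1/8 + 5/8*7/8) = [19/32, 43/64)
  'f': [1/8 + 5/8*7/8, 1/8 + 5/8*1/1) = [43/64, 3/4)
  emit 'c', narrow to [1/8, 13/64)
Step 3: interval [1/8, 13/64), width = 13/64 - 1/8 = 5/64
  'c': [1/8 + 5/64*0/1, 1/8 + 5/64*1/8) = [1/8, 69/512) <- contains code 133/1024
  'e': [1/8 + 5/64*1/8, 1/8 + 5/64*3/4) = [69/512, 47/256)
  'd': [1/8 + 5/64*3/4, 1/8 + 5/64*7/8) = [47/256, 99/512)
  'f': [1/8 + 5/64*7/8, 1/8 + 5/64*1/1) = [99/512, 13/64)
  emit 'c', narrow to [1/8, 69/512)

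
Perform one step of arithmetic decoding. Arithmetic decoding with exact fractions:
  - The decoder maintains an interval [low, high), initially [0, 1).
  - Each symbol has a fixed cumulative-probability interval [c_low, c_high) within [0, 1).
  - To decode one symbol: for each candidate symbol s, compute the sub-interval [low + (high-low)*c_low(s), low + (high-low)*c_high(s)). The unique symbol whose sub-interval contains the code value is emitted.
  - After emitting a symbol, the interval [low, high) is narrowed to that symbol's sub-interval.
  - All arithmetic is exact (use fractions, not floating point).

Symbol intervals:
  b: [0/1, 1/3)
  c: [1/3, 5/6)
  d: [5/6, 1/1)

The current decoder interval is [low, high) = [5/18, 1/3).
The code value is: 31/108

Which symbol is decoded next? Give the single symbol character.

Answer: b

Derivation:
Interval width = high − low = 1/3 − 5/18 = 1/18
Scaled code = (code − low) / width = (31/108 − 5/18) / 1/18 = 1/6
  b: [0/1, 1/3) ← scaled code falls here ✓
  c: [1/3, 5/6) 
  d: [5/6, 1/1) 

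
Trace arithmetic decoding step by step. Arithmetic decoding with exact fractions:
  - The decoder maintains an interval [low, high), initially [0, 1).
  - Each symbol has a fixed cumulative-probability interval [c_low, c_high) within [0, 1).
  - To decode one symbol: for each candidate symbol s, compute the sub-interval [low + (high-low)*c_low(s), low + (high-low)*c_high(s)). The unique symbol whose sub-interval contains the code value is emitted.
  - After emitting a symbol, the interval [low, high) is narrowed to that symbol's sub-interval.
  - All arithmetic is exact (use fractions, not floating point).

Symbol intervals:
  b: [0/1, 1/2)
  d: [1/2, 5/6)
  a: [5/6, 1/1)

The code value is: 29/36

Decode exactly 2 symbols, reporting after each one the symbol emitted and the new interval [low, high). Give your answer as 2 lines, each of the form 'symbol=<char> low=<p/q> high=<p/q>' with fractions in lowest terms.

Answer: symbol=d low=1/2 high=5/6
symbol=a low=7/9 high=5/6

Derivation:
Step 1: interval [0/1, 1/1), width = 1/1 - 0/1 = 1/1
  'b': [0/1 + 1/1*0/1, 0/1 + 1/1*1/2) = [0/1, 1/2)
  'd': [0/1 + 1/1*1/2, 0/1 + 1/1*5/6) = [1/2, 5/6) <- contains code 29/36
  'a': [0/1 + 1/1*5/6, 0/1 + 1/1*1/1) = [5/6, 1/1)
  emit 'd', narrow to [1/2, 5/6)
Step 2: interval [1/2, 5/6), width = 5/6 - 1/2 = 1/3
  'b': [1/2 + 1/3*0/1, 1/2 + 1/3*1/2) = [1/2, 2/3)
  'd': [1/2 + 1/3*1/2, 1/2 + 1/3*5/6) = [2/3, 7/9)
  'a': [1/2 + 1/3*5/6, 1/2 + 1/3*1/1) = [7/9, 5/6) <- contains code 29/36
  emit 'a', narrow to [7/9, 5/6)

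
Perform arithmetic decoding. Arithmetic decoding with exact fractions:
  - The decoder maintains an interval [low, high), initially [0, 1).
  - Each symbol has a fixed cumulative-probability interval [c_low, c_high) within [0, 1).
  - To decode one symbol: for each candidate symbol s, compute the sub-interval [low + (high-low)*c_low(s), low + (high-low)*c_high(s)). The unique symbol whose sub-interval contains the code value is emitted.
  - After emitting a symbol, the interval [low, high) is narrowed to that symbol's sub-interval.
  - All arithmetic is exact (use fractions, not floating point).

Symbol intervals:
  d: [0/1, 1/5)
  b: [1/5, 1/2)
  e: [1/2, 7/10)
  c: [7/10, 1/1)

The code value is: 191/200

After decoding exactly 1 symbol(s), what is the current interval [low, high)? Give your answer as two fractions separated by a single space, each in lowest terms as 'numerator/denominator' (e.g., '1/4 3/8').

Answer: 7/10 1/1

Derivation:
Step 1: interval [0/1, 1/1), width = 1/1 - 0/1 = 1/1
  'd': [0/1 + 1/1*0/1, 0/1 + 1/1*1/5) = [0/1, 1/5)
  'b': [0/1 + 1/1*1/5, 0/1 + 1/1*1/2) = [1/5, 1/2)
  'e': [0/1 + 1/1*1/2, 0/1 + 1/1*7/10) = [1/2, 7/10)
  'c': [0/1 + 1/1*7/10, 0/1 + 1/1*1/1) = [7/10, 1/1) <- contains code 191/200
  emit 'c', narrow to [7/10, 1/1)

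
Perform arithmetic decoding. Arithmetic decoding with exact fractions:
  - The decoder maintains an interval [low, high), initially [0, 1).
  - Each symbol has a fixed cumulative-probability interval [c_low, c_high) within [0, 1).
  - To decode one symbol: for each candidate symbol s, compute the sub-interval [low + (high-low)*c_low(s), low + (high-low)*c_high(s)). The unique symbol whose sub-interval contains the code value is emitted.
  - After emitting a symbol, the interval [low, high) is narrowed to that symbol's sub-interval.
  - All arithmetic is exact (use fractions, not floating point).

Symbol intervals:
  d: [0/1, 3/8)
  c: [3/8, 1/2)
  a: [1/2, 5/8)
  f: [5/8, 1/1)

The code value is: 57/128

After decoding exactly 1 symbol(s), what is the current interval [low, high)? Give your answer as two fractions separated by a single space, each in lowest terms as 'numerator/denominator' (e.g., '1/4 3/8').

Step 1: interval [0/1, 1/1), width = 1/1 - 0/1 = 1/1
  'd': [0/1 + 1/1*0/1, 0/1 + 1/1*3/8) = [0/1, 3/8)
  'c': [0/1 + 1/1*3/8, 0/1 + 1/1*1/2) = [3/8, 1/2) <- contains code 57/128
  'a': [0/1 + 1/1*1/2, 0/1 + 1/1*5/8) = [1/2, 5/8)
  'f': [0/1 + 1/1*5/8, 0/1 + 1/1*1/1) = [5/8, 1/1)
  emit 'c', narrow to [3/8, 1/2)

Answer: 3/8 1/2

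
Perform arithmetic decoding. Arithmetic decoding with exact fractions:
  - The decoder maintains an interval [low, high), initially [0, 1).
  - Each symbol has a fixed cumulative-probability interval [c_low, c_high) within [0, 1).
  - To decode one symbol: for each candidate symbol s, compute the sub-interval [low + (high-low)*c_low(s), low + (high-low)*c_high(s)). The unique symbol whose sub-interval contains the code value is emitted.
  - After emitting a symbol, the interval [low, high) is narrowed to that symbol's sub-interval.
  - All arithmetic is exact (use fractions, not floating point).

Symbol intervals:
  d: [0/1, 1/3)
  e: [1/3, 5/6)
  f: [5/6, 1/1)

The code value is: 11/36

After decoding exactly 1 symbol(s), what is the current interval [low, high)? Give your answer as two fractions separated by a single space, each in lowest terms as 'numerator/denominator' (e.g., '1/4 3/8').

Answer: 0/1 1/3

Derivation:
Step 1: interval [0/1, 1/1), width = 1/1 - 0/1 = 1/1
  'd': [0/1 + 1/1*0/1, 0/1 + 1/1*1/3) = [0/1, 1/3) <- contains code 11/36
  'e': [0/1 + 1/1*1/3, 0/1 + 1/1*5/6) = [1/3, 5/6)
  'f': [0/1 + 1/1*5/6, 0/1 + 1/1*1/1) = [5/6, 1/1)
  emit 'd', narrow to [0/1, 1/3)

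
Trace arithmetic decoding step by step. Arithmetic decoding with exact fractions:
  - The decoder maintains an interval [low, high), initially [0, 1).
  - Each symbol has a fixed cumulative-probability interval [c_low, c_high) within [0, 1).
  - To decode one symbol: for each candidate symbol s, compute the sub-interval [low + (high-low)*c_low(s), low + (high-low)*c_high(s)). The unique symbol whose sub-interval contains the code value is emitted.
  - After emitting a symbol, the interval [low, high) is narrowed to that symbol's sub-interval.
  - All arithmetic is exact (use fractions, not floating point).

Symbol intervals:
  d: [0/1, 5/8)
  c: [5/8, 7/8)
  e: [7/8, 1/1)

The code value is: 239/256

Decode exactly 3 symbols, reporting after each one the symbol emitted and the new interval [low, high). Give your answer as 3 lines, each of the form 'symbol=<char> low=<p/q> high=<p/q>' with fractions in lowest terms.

Step 1: interval [0/1, 1/1), width = 1/1 - 0/1 = 1/1
  'd': [0/1 + 1/1*0/1, 0/1 + 1/1*5/8) = [0/1, 5/8)
  'c': [0/1 + 1/1*5/8, 0/1 + 1/1*7/8) = [5/8, 7/8)
  'e': [0/1 + 1/1*7/8, 0/1 + 1/1*1/1) = [7/8, 1/1) <- contains code 239/256
  emit 'e', narrow to [7/8, 1/1)
Step 2: interval [7/8, 1/1), width = 1/1 - 7/8 = 1/8
  'd': [7/8 + 1/8*0/1, 7/8 + 1/8*5/8) = [7/8, 61/64) <- contains code 239/256
  'c': [7/8 + 1/8*5/8, 7/8 + 1/8*7/8) = [61/64, 63/64)
  'e': [7/8 + 1/8*7/8, 7/8 + 1/8*1/1) = [63/64, 1/1)
  emit 'd', narrow to [7/8, 61/64)
Step 3: interval [7/8, 61/64), width = 61/64 - 7/8 = 5/64
  'd': [7/8 + 5/64*0/1, 7/8 + 5/64*5/8) = [7/8, 473/512)
  'c': [7/8 + 5/64*5/8, 7/8 + 5/64*7/8) = [473/512, 483/512) <- contains code 239/256
  'e': [7/8 + 5/64*7/8, 7/8 + 5/64*1/1) = [483/512, 61/64)
  emit 'c', narrow to [473/512, 483/512)

Answer: symbol=e low=7/8 high=1/1
symbol=d low=7/8 high=61/64
symbol=c low=473/512 high=483/512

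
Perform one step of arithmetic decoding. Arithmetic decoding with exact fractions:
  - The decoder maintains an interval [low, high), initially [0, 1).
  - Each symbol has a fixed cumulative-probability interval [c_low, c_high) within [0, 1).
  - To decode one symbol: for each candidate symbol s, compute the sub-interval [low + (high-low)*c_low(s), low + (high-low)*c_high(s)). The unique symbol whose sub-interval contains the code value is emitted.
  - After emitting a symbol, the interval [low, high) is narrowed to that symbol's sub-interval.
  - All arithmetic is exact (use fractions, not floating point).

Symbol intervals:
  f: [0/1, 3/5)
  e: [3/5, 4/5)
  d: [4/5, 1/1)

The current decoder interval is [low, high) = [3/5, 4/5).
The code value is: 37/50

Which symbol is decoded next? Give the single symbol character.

Interval width = high − low = 4/5 − 3/5 = 1/5
Scaled code = (code − low) / width = (37/50 − 3/5) / 1/5 = 7/10
  f: [0/1, 3/5) 
  e: [3/5, 4/5) ← scaled code falls here ✓
  d: [4/5, 1/1) 

Answer: e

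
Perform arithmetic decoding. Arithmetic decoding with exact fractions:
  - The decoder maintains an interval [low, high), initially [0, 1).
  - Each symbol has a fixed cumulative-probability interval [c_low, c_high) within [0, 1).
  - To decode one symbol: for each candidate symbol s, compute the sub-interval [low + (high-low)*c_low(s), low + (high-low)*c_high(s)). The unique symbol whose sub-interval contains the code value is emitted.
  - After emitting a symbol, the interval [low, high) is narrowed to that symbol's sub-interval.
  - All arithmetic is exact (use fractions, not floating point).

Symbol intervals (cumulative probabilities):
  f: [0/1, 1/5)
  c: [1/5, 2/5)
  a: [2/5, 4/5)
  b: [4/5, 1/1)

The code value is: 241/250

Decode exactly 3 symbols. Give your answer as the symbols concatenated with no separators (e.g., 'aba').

Step 1: interval [0/1, 1/1), width = 1/1 - 0/1 = 1/1
  'f': [0/1 + 1/1*0/1, 0/1 + 1/1*1/5) = [0/1, 1/5)
  'c': [0/1 + 1/1*1/5, 0/1 + 1/1*2/5) = [1/5, 2/5)
  'a': [0/1 + 1/1*2/5, 0/1 + 1/1*4/5) = [2/5, 4/5)
  'b': [0/1 + 1/1*4/5, 0/1 + 1/1*1/1) = [4/5, 1/1) <- contains code 241/250
  emit 'b', narrow to [4/5, 1/1)
Step 2: interval [4/5, 1/1), width = 1/1 - 4/5 = 1/5
  'f': [4/5 + 1/5*0/1, 4/5 + 1/5*1/5) = [4/5, 21/25)
  'c': [4/5 + 1/5*1/5, 4/5 + 1/5*2/5) = [21/25, 22/25)
  'a': [4/5 + 1/5*2/5, 4/5 + 1/5*4/5) = [22/25, 24/25)
  'b': [4/5 + 1/5*4/5, 4/5 + 1/5*1/1) = [24/25, 1/1) <- contains code 241/250
  emit 'b', narrow to [24/25, 1/1)
Step 3: interval [24/25, 1/1), width = 1/1 - 24/25 = 1/25
  'f': [24/25 + 1/25*0/1, 24/25 + 1/25*1/5) = [24/25, 121/125) <- contains code 241/250
  'c': [24/25 + 1/25*1/5, 24/25 + 1/25*2/5) = [121/125, 122/125)
  'a': [24/25 + 1/25*2/5, 24/25 + 1/25*4/5) = [122/125, 124/125)
  'b': [24/25 + 1/25*4/5, 24/25 + 1/25*1/1) = [124/125, 1/1)
  emit 'f', narrow to [24/25, 121/125)

Answer: bbf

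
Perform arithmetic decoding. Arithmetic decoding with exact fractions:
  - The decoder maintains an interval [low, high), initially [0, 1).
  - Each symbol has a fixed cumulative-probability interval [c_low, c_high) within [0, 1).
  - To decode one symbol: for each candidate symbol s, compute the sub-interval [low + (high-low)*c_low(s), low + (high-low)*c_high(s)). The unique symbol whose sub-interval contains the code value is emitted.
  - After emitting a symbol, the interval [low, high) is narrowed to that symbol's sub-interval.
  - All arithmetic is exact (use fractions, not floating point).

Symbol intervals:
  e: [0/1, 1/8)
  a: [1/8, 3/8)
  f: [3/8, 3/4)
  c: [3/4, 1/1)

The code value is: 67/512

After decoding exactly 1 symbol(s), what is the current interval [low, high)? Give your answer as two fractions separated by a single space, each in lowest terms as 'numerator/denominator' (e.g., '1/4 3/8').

Answer: 1/8 3/8

Derivation:
Step 1: interval [0/1, 1/1), width = 1/1 - 0/1 = 1/1
  'e': [0/1 + 1/1*0/1, 0/1 + 1/1*1/8) = [0/1, 1/8)
  'a': [0/1 + 1/1*1/8, 0/1 + 1/1*3/8) = [1/8, 3/8) <- contains code 67/512
  'f': [0/1 + 1/1*3/8, 0/1 + 1/1*3/4) = [3/8, 3/4)
  'c': [0/1 + 1/1*3/4, 0/1 + 1/1*1/1) = [3/4, 1/1)
  emit 'a', narrow to [1/8, 3/8)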